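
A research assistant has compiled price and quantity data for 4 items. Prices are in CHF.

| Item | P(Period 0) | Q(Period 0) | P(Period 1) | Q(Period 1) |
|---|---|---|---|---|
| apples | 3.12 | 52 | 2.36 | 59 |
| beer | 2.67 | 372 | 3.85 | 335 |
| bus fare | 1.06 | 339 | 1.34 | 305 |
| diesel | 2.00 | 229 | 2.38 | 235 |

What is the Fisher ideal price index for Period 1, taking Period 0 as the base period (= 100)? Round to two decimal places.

Laspeyres component (base-period weights):
ΣP(Period 1)Q(Period 0) = 2.36×52 + 3.85×372 + 1.34×339 + 2.38×229 = 122.72 + 1432.2 + 454.26 + 545.02 = 2554.2
ΣP(Period 0)Q(Period 0) = 3.12×52 + 2.67×372 + 1.06×339 + 2.00×229 = 162.24 + 993.24 + 359.34 + 458 = 1972.82
L = 2554.2 / 1972.82 × 100 = 129.4695
Paasche component (current-period weights):
ΣP(Period 1)Q(Period 1) = 2.36×59 + 3.85×335 + 1.34×305 + 2.38×235 = 139.24 + 1289.75 + 408.7 + 559.3 = 2396.99
ΣP(Period 0)Q(Period 1) = 3.12×59 + 2.67×335 + 1.06×305 + 2.00×235 = 184.08 + 894.45 + 323.3 + 470 = 1871.83
P = 2396.99 / 1871.83 × 100 = 128.0560
Fisher = √(L × P) = √(129.4695 × 128.0560) = 128.7608

128.76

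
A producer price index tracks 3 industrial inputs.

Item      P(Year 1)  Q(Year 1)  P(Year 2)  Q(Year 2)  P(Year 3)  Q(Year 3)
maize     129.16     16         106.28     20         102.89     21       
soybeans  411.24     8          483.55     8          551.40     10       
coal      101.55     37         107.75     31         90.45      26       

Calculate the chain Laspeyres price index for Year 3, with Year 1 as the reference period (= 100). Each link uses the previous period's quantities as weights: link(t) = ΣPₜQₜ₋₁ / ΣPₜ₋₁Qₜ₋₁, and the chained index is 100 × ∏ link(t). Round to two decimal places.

Link Year 1→Year 2:
ΣP(Year 2)Q(Year 1) = 106.28×16 + 483.55×8 + 107.75×37 = 1700.48 + 3868.4 + 3986.75 = 9555.63
ΣP(Year 1)Q(Year 1) = 129.16×16 + 411.24×8 + 101.55×37 = 2066.56 + 3289.92 + 3757.35 = 9113.83
link = 9555.63/9113.83 = 1.048476
Link Year 2→Year 3:
ΣP(Year 3)Q(Year 2) = 102.89×20 + 551.40×8 + 90.45×31 = 2057.8 + 4411.2 + 2803.95 = 9272.95
ΣP(Year 2)Q(Year 2) = 106.28×20 + 483.55×8 + 107.75×31 = 2125.6 + 3868.4 + 3340.25 = 9334.25
link = 9272.95/9334.25 = 0.993433
Chained index = 100 × 1.048476 × 0.993433 = 104.1590

104.16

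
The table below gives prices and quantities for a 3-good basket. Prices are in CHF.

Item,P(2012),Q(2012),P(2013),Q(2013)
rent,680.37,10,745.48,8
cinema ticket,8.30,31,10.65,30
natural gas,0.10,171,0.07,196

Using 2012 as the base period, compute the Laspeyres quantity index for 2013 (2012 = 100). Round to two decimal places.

Laspeyres quantity index uses base-period prices as weights.
ΣP(2012)·Q(2013) = 680.37×8 + 8.30×30 + 0.10×196 = 5442.96 + 249 + 19.6 = 5711.56
ΣP(2012)·Q(2012) = 680.37×10 + 8.30×31 + 0.10×171 = 6803.7 + 257.3 + 17.1 = 7078.1
Index = 5711.56 / 7078.1 × 100 = 80.6934

80.69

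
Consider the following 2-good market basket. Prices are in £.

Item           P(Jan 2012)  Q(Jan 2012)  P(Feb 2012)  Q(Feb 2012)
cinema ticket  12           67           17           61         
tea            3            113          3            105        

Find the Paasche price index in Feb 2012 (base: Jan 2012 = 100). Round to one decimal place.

Paasche price index uses current-period quantities as weights.
ΣP(Feb 2012)·Q(Feb 2012) = 17×61 + 3×105 = 1037 + 315 = 1352
ΣP(Jan 2012)·Q(Feb 2012) = 12×61 + 3×105 = 732 + 315 = 1047
Index = 1352 / 1047 × 100 = 129.1309

129.1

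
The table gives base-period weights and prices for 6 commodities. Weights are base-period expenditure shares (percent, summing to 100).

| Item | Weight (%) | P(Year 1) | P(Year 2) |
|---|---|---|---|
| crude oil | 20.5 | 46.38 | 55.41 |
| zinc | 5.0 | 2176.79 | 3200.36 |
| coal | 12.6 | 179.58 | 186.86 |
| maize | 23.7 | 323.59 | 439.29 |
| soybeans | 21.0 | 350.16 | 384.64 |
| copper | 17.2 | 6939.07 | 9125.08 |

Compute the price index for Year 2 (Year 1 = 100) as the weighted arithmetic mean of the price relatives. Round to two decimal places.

crude oil: 20.5 × (55.41/46.38) = 20.5 × 1.194696 = 24.4913
zinc: 5.0 × (3200.36/2176.79) = 5.0 × 1.470220 = 7.3511
coal: 12.6 × (186.86/179.58) = 12.6 × 1.040539 = 13.1108
maize: 23.7 × (439.29/323.59) = 23.7 × 1.357551 = 32.1740
soybeans: 21.0 × (384.64/350.16) = 21.0 × 1.098469 = 23.0679
copper: 17.2 × (9125.08/6939.07) = 17.2 × 1.315029 = 22.6185
Index = Σ wᵢ·(p₁ᵢ/p₀ᵢ) = 24.4913 + 7.3511 + 13.1108 + 32.1740 + 23.0679 + 22.6185 = 122.8135

122.81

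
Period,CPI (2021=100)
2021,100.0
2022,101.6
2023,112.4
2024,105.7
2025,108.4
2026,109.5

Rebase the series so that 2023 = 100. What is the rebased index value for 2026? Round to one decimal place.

97.4

Rebased(2026) = 109.5 / 112.4 × 100 = 97.4199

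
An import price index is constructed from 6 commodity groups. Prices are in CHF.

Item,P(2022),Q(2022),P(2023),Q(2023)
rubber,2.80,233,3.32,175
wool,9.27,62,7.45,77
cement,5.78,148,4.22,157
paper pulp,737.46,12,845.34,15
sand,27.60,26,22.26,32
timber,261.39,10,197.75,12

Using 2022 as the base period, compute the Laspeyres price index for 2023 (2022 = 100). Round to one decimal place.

102.1

Laspeyres price index uses base-period quantities as weights.
ΣP(2023)·Q(2022) = 3.32×233 + 7.45×62 + 4.22×148 + 845.34×12 + 22.26×26 + 197.75×10 = 773.56 + 461.9 + 624.56 + 10144.08 + 578.76 + 1977.5 = 14560.36
ΣP(2022)·Q(2022) = 2.80×233 + 9.27×62 + 5.78×148 + 737.46×12 + 27.60×26 + 261.39×10 = 652.4 + 574.74 + 855.44 + 8849.52 + 717.6 + 2613.9 = 14263.6
Index = 14560.36 / 14263.6 × 100 = 102.0805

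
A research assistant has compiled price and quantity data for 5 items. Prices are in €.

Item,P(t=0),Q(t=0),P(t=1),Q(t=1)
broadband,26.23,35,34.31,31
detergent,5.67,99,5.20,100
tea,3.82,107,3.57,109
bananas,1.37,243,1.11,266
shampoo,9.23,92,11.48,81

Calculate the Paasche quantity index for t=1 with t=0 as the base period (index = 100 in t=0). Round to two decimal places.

Paasche quantity index uses current-period prices as weights.
ΣP(t=1)·Q(t=1) = 34.31×31 + 5.20×100 + 3.57×109 + 1.11×266 + 11.48×81 = 1063.61 + 520 + 389.13 + 295.26 + 929.88 = 3197.88
ΣP(t=1)·Q(t=0) = 34.31×35 + 5.20×99 + 3.57×107 + 1.11×243 + 11.48×92 = 1200.85 + 514.8 + 381.99 + 269.73 + 1056.16 = 3423.53
Index = 3197.88 / 3423.53 × 100 = 93.4088

93.41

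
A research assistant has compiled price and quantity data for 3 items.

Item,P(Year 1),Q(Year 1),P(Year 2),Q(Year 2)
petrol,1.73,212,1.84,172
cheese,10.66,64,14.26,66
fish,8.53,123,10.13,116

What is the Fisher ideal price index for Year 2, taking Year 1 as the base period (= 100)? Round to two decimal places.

121.84

Laspeyres component (base-period weights):
ΣP(Year 2)Q(Year 1) = 1.84×212 + 14.26×64 + 10.13×123 = 390.08 + 912.64 + 1245.99 = 2548.71
ΣP(Year 1)Q(Year 1) = 1.73×212 + 10.66×64 + 8.53×123 = 366.76 + 682.24 + 1049.19 = 2098.19
L = 2548.71 / 2098.19 × 100 = 121.4718
Paasche component (current-period weights):
ΣP(Year 2)Q(Year 2) = 1.84×172 + 14.26×66 + 10.13×116 = 316.48 + 941.16 + 1175.08 = 2432.72
ΣP(Year 1)Q(Year 2) = 1.73×172 + 10.66×66 + 8.53×116 = 297.56 + 703.56 + 989.48 = 1990.6
P = 2432.72 / 1990.6 × 100 = 122.2104
Fisher = √(L × P) = √(121.4718 × 122.2104) = 121.8406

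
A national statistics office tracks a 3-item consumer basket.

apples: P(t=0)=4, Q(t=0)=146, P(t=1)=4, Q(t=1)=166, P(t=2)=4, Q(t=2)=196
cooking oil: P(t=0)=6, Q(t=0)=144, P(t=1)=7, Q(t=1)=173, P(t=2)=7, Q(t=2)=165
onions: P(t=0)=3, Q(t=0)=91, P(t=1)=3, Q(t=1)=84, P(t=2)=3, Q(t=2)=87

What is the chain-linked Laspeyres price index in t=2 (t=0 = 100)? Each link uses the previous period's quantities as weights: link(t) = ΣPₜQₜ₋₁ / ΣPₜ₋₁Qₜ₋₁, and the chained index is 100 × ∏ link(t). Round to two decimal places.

Link t=0→t=1:
ΣP(t=1)Q(t=0) = 4×146 + 7×144 + 3×91 = 584 + 1008 + 273 = 1865
ΣP(t=0)Q(t=0) = 4×146 + 6×144 + 3×91 = 584 + 864 + 273 = 1721
link = 1865/1721 = 1.083672
Link t=1→t=2:
ΣP(t=2)Q(t=1) = 4×166 + 7×173 + 3×84 = 664 + 1211 + 252 = 2127
ΣP(t=1)Q(t=1) = 4×166 + 7×173 + 3×84 = 664 + 1211 + 252 = 2127
link = 2127/2127 = 1.000000
Chained index = 100 × 1.083672 × 1.000000 = 108.3672

108.37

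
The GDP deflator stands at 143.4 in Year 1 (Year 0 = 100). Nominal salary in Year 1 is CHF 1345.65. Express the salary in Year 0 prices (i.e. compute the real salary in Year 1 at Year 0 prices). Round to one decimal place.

Real = Nominal ÷ (Index/100) = 1345.65 ÷ (143.4/100)
     = 1345.65 ÷ 1.434 = 938.3891

938.4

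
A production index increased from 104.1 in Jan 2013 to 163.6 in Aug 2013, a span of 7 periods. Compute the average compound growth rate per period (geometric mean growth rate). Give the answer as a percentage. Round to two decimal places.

6.67%

Growth factor = (163.6/104.1)^(1/7) = (1.571566)^(1/7) = 1.066713
Growth rate = 1.066713 − 1 = 0.066713 = 6.6713%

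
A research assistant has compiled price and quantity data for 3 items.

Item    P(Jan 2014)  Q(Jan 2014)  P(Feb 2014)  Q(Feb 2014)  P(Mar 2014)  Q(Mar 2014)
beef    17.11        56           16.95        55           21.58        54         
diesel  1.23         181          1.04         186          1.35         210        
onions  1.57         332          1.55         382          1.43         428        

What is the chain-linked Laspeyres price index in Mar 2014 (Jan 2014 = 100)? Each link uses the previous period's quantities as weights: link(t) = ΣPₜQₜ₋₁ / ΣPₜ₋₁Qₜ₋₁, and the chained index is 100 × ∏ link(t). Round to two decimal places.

Link Jan 2014→Feb 2014:
ΣP(Feb 2014)Q(Jan 2014) = 16.95×56 + 1.04×181 + 1.55×332 = 949.2 + 188.24 + 514.6 = 1652.04
ΣP(Jan 2014)Q(Jan 2014) = 17.11×56 + 1.23×181 + 1.57×332 = 958.16 + 222.63 + 521.24 = 1702.03
link = 1652.04/1702.03 = 0.970629
Link Feb 2014→Mar 2014:
ΣP(Mar 2014)Q(Feb 2014) = 21.58×55 + 1.35×186 + 1.43×382 = 1186.9 + 251.1 + 546.26 = 1984.26
ΣP(Feb 2014)Q(Feb 2014) = 16.95×55 + 1.04×186 + 1.55×382 = 932.25 + 193.44 + 592.1 = 1717.79
link = 1984.26/1717.79 = 1.155124
Chained index = 100 × 0.970629 × 1.155124 = 112.1197

112.12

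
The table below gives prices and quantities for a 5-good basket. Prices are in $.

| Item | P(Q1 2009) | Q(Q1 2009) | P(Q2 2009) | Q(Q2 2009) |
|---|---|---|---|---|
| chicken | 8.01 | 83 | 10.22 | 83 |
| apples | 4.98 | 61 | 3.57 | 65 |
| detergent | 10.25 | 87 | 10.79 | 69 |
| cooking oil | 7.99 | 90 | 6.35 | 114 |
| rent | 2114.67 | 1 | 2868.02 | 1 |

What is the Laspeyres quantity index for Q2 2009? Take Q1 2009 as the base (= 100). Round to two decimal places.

100.58

Laspeyres quantity index uses base-period prices as weights.
ΣP(Q1 2009)·Q(Q2 2009) = 8.01×83 + 4.98×65 + 10.25×69 + 7.99×114 + 2114.67×1 = 664.83 + 323.7 + 707.25 + 910.86 + 2114.67 = 4721.31
ΣP(Q1 2009)·Q(Q1 2009) = 8.01×83 + 4.98×61 + 10.25×87 + 7.99×90 + 2114.67×1 = 664.83 + 303.78 + 891.75 + 719.1 + 2114.67 = 4694.13
Index = 4721.31 / 4694.13 × 100 = 100.5790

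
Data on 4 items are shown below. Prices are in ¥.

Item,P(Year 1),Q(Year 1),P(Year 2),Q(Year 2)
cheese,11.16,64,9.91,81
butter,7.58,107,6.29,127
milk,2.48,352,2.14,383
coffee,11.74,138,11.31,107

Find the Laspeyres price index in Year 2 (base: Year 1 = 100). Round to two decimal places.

90.12

Laspeyres price index uses base-period quantities as weights.
ΣP(Year 2)·Q(Year 1) = 9.91×64 + 6.29×107 + 2.14×352 + 11.31×138 = 634.24 + 673.03 + 753.28 + 1560.78 = 3621.33
ΣP(Year 1)·Q(Year 1) = 11.16×64 + 7.58×107 + 2.48×352 + 11.74×138 = 714.24 + 811.06 + 872.96 + 1620.12 = 4018.38
Index = 3621.33 / 4018.38 × 100 = 90.1192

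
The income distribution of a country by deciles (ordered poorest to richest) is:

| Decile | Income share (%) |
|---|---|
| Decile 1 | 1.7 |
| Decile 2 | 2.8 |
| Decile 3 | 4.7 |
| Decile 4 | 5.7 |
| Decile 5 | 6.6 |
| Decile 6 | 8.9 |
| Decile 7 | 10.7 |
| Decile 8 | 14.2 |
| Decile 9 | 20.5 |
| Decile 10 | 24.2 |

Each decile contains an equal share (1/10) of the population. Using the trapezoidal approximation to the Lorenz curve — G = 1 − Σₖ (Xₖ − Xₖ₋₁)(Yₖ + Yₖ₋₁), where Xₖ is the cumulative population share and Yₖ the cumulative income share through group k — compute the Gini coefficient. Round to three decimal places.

Cumulative income shares Yₖ: 0.0170, 0.0450, 0.0920, 0.1490, 0.2150, 0.3040, 0.4110, 0.5530, 0.7580, 1.0000
Σ (Xₖ−Xₖ₋₁)(Yₖ+Yₖ₋₁) = (1/10)(0.0170+0.0000) + (1/10)(0.0450+0.0170) + (1/10)(0.0920+0.0450) + (1/10)(0.1490+0.0920) + (1/10)(0.2150+0.1490) + (1/10)(0.3040+0.2150) + (1/10)(0.4110+0.3040) + (1/10)(0.5530+0.4110) + (1/10)(0.7580+0.5530) + (1/10)(1.0000+0.7580)
  = 0.0017 + 0.0062 + 0.0137 + 0.0241 + 0.0364 + 0.0519 + 0.0715 + 0.0964 + 0.1311 + 0.1758 = 0.6088
G = 1 − 0.6088 = 0.3912

0.391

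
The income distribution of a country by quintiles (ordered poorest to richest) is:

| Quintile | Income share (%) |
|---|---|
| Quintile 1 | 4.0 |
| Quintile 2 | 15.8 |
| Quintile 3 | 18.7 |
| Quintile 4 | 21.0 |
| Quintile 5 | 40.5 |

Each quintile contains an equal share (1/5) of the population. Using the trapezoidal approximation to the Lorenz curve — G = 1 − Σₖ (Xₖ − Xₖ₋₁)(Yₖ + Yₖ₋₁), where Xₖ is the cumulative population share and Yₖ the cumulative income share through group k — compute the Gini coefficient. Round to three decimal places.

Cumulative income shares Yₖ: 0.0400, 0.1980, 0.3850, 0.5950, 1.0000
Σ (Xₖ−Xₖ₋₁)(Yₖ+Yₖ₋₁) = (1/5)(0.0400+0.0000) + (1/5)(0.1980+0.0400) + (1/5)(0.3850+0.1980) + (1/5)(0.5950+0.3850) + (1/5)(1.0000+0.5950)
  = 0.0080 + 0.0476 + 0.1166 + 0.1960 + 0.3190 = 0.6872
G = 1 − 0.6872 = 0.3128

0.313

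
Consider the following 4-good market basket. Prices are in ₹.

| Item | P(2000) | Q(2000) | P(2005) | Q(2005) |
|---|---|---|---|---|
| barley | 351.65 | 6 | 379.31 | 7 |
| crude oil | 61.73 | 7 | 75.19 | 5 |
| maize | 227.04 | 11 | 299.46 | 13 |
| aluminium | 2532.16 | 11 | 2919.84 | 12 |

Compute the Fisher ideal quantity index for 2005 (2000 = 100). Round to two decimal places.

Laspeyres component (base-period weights):
ΣP(2000)Q(2005) = 351.65×7 + 61.73×5 + 227.04×13 + 2532.16×12 = 2461.55 + 308.65 + 2951.52 + 30385.92 = 36107.64
ΣP(2000)Q(2000) = 351.65×6 + 61.73×7 + 227.04×11 + 2532.16×11 = 2109.9 + 432.11 + 2497.44 + 27853.76 = 32893.21
L = 36107.64 / 32893.21 × 100 = 109.7723
Paasche component (current-period weights):
ΣP(2005)Q(2005) = 379.31×7 + 75.19×5 + 299.46×13 + 2919.84×12 = 2655.17 + 375.95 + 3892.98 + 35038.08 = 41962.18
ΣP(2005)Q(2000) = 379.31×6 + 75.19×7 + 299.46×11 + 2919.84×11 = 2275.86 + 526.33 + 3294.06 + 32118.24 = 38214.49
P = 41962.18 / 38214.49 × 100 = 109.8070
Fisher = √(L × P) = √(109.7723 × 109.8070) = 109.7897

109.79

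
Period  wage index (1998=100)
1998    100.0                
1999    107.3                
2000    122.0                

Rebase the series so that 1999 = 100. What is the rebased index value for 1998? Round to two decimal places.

Rebased(1998) = 100.0 / 107.3 × 100 = 93.1966

93.20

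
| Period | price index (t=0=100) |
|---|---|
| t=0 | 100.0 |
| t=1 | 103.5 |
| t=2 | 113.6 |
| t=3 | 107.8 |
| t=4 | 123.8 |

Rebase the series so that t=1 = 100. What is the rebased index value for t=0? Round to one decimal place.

Rebased(t=0) = 100.0 / 103.5 × 100 = 96.6184

96.6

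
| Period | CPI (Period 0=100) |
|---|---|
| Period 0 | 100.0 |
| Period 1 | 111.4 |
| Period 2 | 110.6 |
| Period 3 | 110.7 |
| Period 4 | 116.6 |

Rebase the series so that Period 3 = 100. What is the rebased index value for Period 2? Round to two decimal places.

Rebased(Period 2) = 110.6 / 110.7 × 100 = 99.9097

99.91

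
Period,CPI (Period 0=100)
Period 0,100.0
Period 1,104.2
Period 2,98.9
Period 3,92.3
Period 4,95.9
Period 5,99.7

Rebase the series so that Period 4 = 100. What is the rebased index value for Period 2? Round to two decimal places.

Rebased(Period 2) = 98.9 / 95.9 × 100 = 103.1283

103.13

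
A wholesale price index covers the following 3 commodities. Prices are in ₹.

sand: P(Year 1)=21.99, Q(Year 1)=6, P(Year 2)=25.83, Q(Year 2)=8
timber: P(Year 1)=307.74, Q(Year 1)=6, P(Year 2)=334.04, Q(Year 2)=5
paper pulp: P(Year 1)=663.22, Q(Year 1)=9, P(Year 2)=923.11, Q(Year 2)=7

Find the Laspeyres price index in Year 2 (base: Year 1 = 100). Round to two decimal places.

131.71

Laspeyres price index uses base-period quantities as weights.
ΣP(Year 2)·Q(Year 1) = 25.83×6 + 334.04×6 + 923.11×9 = 154.98 + 2004.24 + 8307.99 = 10467.21
ΣP(Year 1)·Q(Year 1) = 21.99×6 + 307.74×6 + 663.22×9 = 131.94 + 1846.44 + 5968.98 = 7947.36
Index = 10467.21 / 7947.36 × 100 = 131.7068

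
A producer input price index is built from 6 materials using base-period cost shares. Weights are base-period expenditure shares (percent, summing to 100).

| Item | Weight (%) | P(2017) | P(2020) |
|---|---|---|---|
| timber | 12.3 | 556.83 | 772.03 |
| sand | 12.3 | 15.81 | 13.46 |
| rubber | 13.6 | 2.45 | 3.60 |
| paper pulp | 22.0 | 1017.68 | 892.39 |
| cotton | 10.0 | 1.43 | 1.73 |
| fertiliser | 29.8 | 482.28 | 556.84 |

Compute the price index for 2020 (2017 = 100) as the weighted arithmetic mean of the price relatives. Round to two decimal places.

113.31

timber: 12.3 × (772.03/556.83) = 12.3 × 1.386473 = 17.0536
sand: 12.3 × (13.46/15.81) = 12.3 × 0.851360 = 10.4717
rubber: 13.6 × (3.60/2.45) = 13.6 × 1.469388 = 19.9837
paper pulp: 22.0 × (892.39/1017.68) = 22.0 × 0.876887 = 19.2915
cotton: 10.0 × (1.73/1.43) = 10.0 × 1.209790 = 12.0979
fertiliser: 29.8 × (556.84/482.28) = 29.8 × 1.154599 = 34.4070
Index = Σ wᵢ·(p₁ᵢ/p₀ᵢ) = 17.0536 + 10.4717 + 19.9837 + 19.2915 + 12.0979 + 34.4070 = 113.3055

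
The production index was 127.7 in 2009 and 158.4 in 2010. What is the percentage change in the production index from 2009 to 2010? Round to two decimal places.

24.04%

Change = (158.4 − 127.7) / 127.7 × 100
       = 30.7 / 127.7 × 100 = 24.0407%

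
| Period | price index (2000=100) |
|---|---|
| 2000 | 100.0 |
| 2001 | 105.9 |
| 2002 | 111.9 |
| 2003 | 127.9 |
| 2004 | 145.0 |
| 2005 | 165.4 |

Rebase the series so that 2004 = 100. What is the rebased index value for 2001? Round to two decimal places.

Rebased(2001) = 105.9 / 145.0 × 100 = 73.0345

73.03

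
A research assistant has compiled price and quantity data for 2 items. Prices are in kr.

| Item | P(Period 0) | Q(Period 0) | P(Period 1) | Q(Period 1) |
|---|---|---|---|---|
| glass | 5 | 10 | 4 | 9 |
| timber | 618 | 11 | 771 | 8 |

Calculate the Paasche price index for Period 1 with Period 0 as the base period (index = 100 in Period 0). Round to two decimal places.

Paasche price index uses current-period quantities as weights.
ΣP(Period 1)·Q(Period 1) = 4×9 + 771×8 = 36 + 6168 = 6204
ΣP(Period 0)·Q(Period 1) = 5×9 + 618×8 = 45 + 4944 = 4989
Index = 6204 / 4989 × 100 = 124.3536

124.35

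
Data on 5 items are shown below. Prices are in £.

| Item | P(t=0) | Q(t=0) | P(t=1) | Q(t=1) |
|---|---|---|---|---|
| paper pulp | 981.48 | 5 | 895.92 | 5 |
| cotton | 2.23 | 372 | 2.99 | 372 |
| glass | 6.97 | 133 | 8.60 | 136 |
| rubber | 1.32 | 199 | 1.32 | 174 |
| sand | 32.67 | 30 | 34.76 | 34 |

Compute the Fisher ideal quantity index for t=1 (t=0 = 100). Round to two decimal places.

101.57

Laspeyres component (base-period weights):
ΣP(t=0)Q(t=1) = 981.48×5 + 2.23×372 + 6.97×136 + 1.32×174 + 32.67×34 = 4907.4 + 829.56 + 947.92 + 229.68 + 1110.78 = 8025.34
ΣP(t=0)Q(t=0) = 981.48×5 + 2.23×372 + 6.97×133 + 1.32×199 + 32.67×30 = 4907.4 + 829.56 + 927.01 + 262.68 + 980.1 = 7906.75
L = 8025.34 / 7906.75 × 100 = 101.4999
Paasche component (current-period weights):
ΣP(t=1)Q(t=1) = 895.92×5 + 2.99×372 + 8.60×136 + 1.32×174 + 34.76×34 = 4479.6 + 1112.28 + 1169.6 + 229.68 + 1181.84 = 8173
ΣP(t=1)Q(t=0) = 895.92×5 + 2.99×372 + 8.60×133 + 1.32×199 + 34.76×30 = 4479.6 + 1112.28 + 1143.8 + 262.68 + 1042.8 = 8041.16
P = 8173 / 8041.16 × 100 = 101.6396
Fisher = √(L × P) = √(101.4999 × 101.6396) = 101.5697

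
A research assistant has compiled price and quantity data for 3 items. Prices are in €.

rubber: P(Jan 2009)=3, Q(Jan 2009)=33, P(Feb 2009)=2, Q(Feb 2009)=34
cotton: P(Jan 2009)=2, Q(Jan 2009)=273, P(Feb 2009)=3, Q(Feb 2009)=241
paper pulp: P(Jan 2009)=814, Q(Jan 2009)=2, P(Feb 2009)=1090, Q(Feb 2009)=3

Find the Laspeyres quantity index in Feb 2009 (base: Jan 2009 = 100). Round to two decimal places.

133.13

Laspeyres quantity index uses base-period prices as weights.
ΣP(Jan 2009)·Q(Feb 2009) = 3×34 + 2×241 + 814×3 = 102 + 482 + 2442 = 3026
ΣP(Jan 2009)·Q(Jan 2009) = 3×33 + 2×273 + 814×2 = 99 + 546 + 1628 = 2273
Index = 3026 / 2273 × 100 = 133.1280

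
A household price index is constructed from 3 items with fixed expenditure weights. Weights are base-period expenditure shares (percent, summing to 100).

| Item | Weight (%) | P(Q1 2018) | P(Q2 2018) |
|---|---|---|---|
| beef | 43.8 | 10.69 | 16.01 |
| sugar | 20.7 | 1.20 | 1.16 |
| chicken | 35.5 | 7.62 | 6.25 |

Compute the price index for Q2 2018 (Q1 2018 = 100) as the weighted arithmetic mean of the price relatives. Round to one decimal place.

beef: 43.8 × (16.01/10.69) = 43.8 × 1.497661 = 65.5976
sugar: 20.7 × (1.16/1.20) = 20.7 × 0.966667 = 20.0100
chicken: 35.5 × (6.25/7.62) = 35.5 × 0.820210 = 29.1175
Index = Σ wᵢ·(p₁ᵢ/p₀ᵢ) = 65.5976 + 20.0100 + 29.1175 = 114.7250

114.7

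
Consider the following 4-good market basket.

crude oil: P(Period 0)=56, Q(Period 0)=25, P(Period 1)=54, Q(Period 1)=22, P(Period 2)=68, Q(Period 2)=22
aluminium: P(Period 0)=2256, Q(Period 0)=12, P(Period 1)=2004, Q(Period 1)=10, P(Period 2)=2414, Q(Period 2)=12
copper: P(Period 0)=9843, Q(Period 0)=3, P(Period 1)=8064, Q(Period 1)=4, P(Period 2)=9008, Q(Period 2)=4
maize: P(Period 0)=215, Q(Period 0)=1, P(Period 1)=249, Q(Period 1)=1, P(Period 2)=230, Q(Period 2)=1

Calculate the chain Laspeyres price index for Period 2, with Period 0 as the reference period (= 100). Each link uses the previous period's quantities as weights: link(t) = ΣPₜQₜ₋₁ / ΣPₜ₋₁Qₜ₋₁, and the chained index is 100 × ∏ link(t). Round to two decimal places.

98.62

Link Period 0→Period 1:
ΣP(Period 1)Q(Period 0) = 54×25 + 2004×12 + 8064×3 + 249×1 = 1350 + 24048 + 24192 + 249 = 49839
ΣP(Period 0)Q(Period 0) = 56×25 + 2256×12 + 9843×3 + 215×1 = 1400 + 27072 + 29529 + 215 = 58216
link = 49839/58216 = 0.856105
Link Period 1→Period 2:
ΣP(Period 2)Q(Period 1) = 68×22 + 2414×10 + 9008×4 + 230×1 = 1496 + 24140 + 36032 + 230 = 61898
ΣP(Period 1)Q(Period 1) = 54×22 + 2004×10 + 8064×4 + 249×1 = 1188 + 20040 + 32256 + 249 = 53733
link = 61898/53733 = 1.151955
Chained index = 100 × 0.856105 × 1.151955 = 98.6194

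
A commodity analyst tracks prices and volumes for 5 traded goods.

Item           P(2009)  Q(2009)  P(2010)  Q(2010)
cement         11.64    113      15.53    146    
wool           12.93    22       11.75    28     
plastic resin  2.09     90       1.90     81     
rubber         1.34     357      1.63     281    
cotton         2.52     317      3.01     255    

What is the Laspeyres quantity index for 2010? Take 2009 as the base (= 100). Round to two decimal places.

Laspeyres quantity index uses base-period prices as weights.
ΣP(2009)·Q(2010) = 11.64×146 + 12.93×28 + 2.09×81 + 1.34×281 + 2.52×255 = 1699.44 + 362.04 + 169.29 + 376.54 + 642.6 = 3249.91
ΣP(2009)·Q(2009) = 11.64×113 + 12.93×22 + 2.09×90 + 1.34×357 + 2.52×317 = 1315.32 + 284.46 + 188.1 + 478.38 + 798.84 = 3065.1
Index = 3249.91 / 3065.1 × 100 = 106.0295

106.03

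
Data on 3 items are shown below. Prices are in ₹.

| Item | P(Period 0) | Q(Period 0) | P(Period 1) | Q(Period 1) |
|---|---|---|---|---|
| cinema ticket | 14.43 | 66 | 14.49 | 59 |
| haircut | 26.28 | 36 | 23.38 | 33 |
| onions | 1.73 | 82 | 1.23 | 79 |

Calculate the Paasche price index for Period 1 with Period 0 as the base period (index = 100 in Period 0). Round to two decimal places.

92.90

Paasche price index uses current-period quantities as weights.
ΣP(Period 1)·Q(Period 1) = 14.49×59 + 23.38×33 + 1.23×79 = 854.91 + 771.54 + 97.17 = 1723.62
ΣP(Period 0)·Q(Period 1) = 14.43×59 + 26.28×33 + 1.73×79 = 851.37 + 867.24 + 136.67 = 1855.28
Index = 1723.62 / 1855.28 × 100 = 92.9035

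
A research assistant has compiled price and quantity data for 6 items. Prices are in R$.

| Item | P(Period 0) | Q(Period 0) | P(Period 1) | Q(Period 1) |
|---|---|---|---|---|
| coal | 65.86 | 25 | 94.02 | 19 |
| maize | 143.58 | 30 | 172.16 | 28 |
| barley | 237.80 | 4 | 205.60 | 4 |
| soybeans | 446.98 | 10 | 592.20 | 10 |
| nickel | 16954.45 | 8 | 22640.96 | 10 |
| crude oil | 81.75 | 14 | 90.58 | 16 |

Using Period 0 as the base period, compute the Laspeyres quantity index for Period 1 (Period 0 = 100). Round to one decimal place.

Laspeyres quantity index uses base-period prices as weights.
ΣP(Period 0)·Q(Period 1) = 65.86×19 + 143.58×28 + 237.80×4 + 446.98×10 + 16954.45×10 + 81.75×16 = 1251.34 + 4020.24 + 951.2 + 4469.8 + 169544.5 + 1308 = 181545.08
ΣP(Period 0)·Q(Period 0) = 65.86×25 + 143.58×30 + 237.80×4 + 446.98×10 + 16954.45×8 + 81.75×14 = 1646.5 + 4307.4 + 951.2 + 4469.8 + 135635.6 + 1144.5 = 148155
Index = 181545.08 / 148155 × 100 = 122.5373

122.5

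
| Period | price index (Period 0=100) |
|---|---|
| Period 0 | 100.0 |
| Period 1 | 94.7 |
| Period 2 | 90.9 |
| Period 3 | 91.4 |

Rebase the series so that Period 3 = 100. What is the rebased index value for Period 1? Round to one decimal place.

103.6

Rebased(Period 1) = 94.7 / 91.4 × 100 = 103.6105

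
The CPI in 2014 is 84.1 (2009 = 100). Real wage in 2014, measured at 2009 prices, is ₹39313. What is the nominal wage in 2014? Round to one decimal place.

33062.2

Nominal = Real × (Index/100) = 39313 × (84.1/100)
        = 39313 × 0.841 = 33062.2330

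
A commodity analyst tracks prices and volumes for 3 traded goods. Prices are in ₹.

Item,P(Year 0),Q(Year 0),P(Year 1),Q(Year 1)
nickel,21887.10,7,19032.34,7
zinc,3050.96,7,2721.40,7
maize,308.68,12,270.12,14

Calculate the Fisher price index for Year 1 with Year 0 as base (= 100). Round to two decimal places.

Laspeyres component (base-period weights):
ΣP(Year 1)Q(Year 0) = 19032.34×7 + 2721.40×7 + 270.12×12 = 133226.38 + 19049.8 + 3241.44 = 155517.62
ΣP(Year 0)Q(Year 0) = 21887.10×7 + 3050.96×7 + 308.68×12 = 153209.7 + 21356.72 + 3704.16 = 178270.58
L = 155517.62 / 178270.58 × 100 = 87.2368
Paasche component (current-period weights):
ΣP(Year 1)Q(Year 1) = 19032.34×7 + 2721.40×7 + 270.12×14 = 133226.38 + 19049.8 + 3781.68 = 156057.86
ΣP(Year 0)Q(Year 1) = 21887.10×7 + 3050.96×7 + 308.68×14 = 153209.7 + 21356.72 + 4321.52 = 178887.94
P = 156057.86 / 178887.94 × 100 = 87.2378
Fisher = √(L × P) = √(87.2368 × 87.2378) = 87.2373

87.24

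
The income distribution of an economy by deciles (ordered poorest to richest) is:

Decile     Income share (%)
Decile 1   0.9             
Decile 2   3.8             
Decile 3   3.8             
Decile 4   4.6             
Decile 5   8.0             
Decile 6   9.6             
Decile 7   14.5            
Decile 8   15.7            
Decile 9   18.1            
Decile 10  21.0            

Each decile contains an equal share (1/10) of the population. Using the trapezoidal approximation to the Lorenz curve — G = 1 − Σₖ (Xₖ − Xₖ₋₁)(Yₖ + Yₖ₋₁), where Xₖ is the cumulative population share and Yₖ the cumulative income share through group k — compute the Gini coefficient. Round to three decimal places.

0.372

Cumulative income shares Yₖ: 0.0090, 0.0470, 0.0850, 0.1310, 0.2110, 0.3070, 0.4520, 0.6090, 0.7900, 1.0000
Σ (Xₖ−Xₖ₋₁)(Yₖ+Yₖ₋₁) = (1/10)(0.0090+0.0000) + (1/10)(0.0470+0.0090) + (1/10)(0.0850+0.0470) + (1/10)(0.1310+0.0850) + (1/10)(0.2110+0.1310) + (1/10)(0.3070+0.2110) + (1/10)(0.4520+0.3070) + (1/10)(0.6090+0.4520) + (1/10)(0.7900+0.6090) + (1/10)(1.0000+0.7900)
  = 0.0009 + 0.0056 + 0.0132 + 0.0216 + 0.0342 + 0.0518 + 0.0759 + 0.1061 + 0.1399 + 0.1790 = 0.6282
G = 1 − 0.6282 = 0.3718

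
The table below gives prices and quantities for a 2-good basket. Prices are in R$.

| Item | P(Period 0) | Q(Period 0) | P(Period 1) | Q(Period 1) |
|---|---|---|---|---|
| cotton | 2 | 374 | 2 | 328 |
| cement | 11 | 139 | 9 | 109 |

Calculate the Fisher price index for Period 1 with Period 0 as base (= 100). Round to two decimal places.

Laspeyres component (base-period weights):
ΣP(Period 1)Q(Period 0) = 2×374 + 9×139 = 748 + 1251 = 1999
ΣP(Period 0)Q(Period 0) = 2×374 + 11×139 = 748 + 1529 = 2277
L = 1999 / 2277 × 100 = 87.7910
Paasche component (current-period weights):
ΣP(Period 1)Q(Period 1) = 2×328 + 9×109 = 656 + 981 = 1637
ΣP(Period 0)Q(Period 1) = 2×328 + 11×109 = 656 + 1199 = 1855
P = 1637 / 1855 × 100 = 88.2480
Fisher = √(L × P) = √(87.7910 × 88.2480) = 88.0192

88.02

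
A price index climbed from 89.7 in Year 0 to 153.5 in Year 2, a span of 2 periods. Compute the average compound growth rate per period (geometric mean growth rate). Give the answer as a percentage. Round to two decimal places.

30.82%

Growth factor = (153.5/89.7)^(1/2) = (1.711260)^(1/2) = 1.308151
Growth rate = 1.308151 − 1 = 0.308151 = 30.8151%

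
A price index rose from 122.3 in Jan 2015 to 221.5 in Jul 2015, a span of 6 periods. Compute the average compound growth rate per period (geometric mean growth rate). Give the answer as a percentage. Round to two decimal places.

Growth factor = (221.5/122.3)^(1/6) = (1.811120)^(1/6) = 1.104056
Growth rate = 1.104056 − 1 = 0.104056 = 10.4056%

10.41%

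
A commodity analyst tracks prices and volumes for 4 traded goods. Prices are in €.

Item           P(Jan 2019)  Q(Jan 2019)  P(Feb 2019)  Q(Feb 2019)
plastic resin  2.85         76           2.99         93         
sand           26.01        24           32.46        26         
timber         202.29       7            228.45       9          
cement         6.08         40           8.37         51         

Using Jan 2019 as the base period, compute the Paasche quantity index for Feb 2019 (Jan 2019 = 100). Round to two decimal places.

122.61

Paasche quantity index uses current-period prices as weights.
ΣP(Feb 2019)·Q(Feb 2019) = 2.99×93 + 32.46×26 + 228.45×9 + 8.37×51 = 278.07 + 843.96 + 2056.05 + 426.87 = 3604.95
ΣP(Feb 2019)·Q(Jan 2019) = 2.99×76 + 32.46×24 + 228.45×7 + 8.37×40 = 227.24 + 779.04 + 1599.15 + 334.8 = 2940.23
Index = 3604.95 / 2940.23 × 100 = 122.6078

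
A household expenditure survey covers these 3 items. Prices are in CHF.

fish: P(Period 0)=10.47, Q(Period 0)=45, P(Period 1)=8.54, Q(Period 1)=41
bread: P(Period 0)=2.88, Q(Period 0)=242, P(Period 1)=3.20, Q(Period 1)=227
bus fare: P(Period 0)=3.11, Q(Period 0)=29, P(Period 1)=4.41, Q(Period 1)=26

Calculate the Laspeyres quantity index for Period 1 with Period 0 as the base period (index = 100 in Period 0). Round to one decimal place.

Laspeyres quantity index uses base-period prices as weights.
ΣP(Period 0)·Q(Period 1) = 10.47×41 + 2.88×227 + 3.11×26 = 429.27 + 653.76 + 80.86 = 1163.89
ΣP(Period 0)·Q(Period 0) = 10.47×45 + 2.88×242 + 3.11×29 = 471.15 + 696.96 + 90.19 = 1258.3
Index = 1163.89 / 1258.3 × 100 = 92.4970

92.5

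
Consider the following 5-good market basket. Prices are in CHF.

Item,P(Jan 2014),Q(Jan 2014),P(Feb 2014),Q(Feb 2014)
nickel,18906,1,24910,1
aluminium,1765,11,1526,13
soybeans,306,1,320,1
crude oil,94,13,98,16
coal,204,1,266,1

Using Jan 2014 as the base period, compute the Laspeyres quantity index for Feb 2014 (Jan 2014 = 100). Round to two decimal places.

109.52

Laspeyres quantity index uses base-period prices as weights.
ΣP(Jan 2014)·Q(Feb 2014) = 18906×1 + 1765×13 + 306×1 + 94×16 + 204×1 = 18906 + 22945 + 306 + 1504 + 204 = 43865
ΣP(Jan 2014)·Q(Jan 2014) = 18906×1 + 1765×11 + 306×1 + 94×13 + 204×1 = 18906 + 19415 + 306 + 1222 + 204 = 40053
Index = 43865 / 40053 × 100 = 109.5174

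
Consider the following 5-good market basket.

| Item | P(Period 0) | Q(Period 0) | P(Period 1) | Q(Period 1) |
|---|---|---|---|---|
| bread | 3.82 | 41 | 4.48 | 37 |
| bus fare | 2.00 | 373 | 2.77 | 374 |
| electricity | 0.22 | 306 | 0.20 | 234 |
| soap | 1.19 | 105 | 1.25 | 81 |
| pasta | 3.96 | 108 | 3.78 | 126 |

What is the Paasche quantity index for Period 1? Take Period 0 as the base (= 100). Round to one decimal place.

100.5

Paasche quantity index uses current-period prices as weights.
ΣP(Period 1)·Q(Period 1) = 4.48×37 + 2.77×374 + 0.20×234 + 1.25×81 + 3.78×126 = 165.76 + 1035.98 + 46.8 + 101.25 + 476.28 = 1826.07
ΣP(Period 1)·Q(Period 0) = 4.48×41 + 2.77×373 + 0.20×306 + 1.25×105 + 3.78×108 = 183.68 + 1033.21 + 61.2 + 131.25 + 408.24 = 1817.58
Index = 1826.07 / 1817.58 × 100 = 100.4671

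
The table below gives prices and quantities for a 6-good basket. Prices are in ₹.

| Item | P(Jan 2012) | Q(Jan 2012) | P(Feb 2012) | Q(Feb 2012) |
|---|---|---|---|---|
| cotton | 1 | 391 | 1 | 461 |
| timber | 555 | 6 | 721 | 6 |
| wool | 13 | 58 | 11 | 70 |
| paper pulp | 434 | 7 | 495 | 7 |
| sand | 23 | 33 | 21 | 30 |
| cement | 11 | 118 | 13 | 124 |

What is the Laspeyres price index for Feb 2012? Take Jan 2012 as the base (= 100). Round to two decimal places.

115.43

Laspeyres price index uses base-period quantities as weights.
ΣP(Feb 2012)·Q(Jan 2012) = 1×391 + 721×6 + 11×58 + 495×7 + 21×33 + 13×118 = 391 + 4326 + 638 + 3465 + 693 + 1534 = 11047
ΣP(Jan 2012)·Q(Jan 2012) = 1×391 + 555×6 + 13×58 + 434×7 + 23×33 + 11×118 = 391 + 3330 + 754 + 3038 + 759 + 1298 = 9570
Index = 11047 / 9570 × 100 = 115.4336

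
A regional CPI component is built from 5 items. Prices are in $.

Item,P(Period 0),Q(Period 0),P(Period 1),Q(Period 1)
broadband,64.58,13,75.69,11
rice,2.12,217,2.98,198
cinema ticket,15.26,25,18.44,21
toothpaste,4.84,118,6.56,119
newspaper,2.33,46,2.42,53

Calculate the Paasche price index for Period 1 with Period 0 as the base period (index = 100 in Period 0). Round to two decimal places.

126.45

Paasche price index uses current-period quantities as weights.
ΣP(Period 1)·Q(Period 1) = 75.69×11 + 2.98×198 + 18.44×21 + 6.56×119 + 2.42×53 = 832.59 + 590.04 + 387.24 + 780.64 + 128.26 = 2718.77
ΣP(Period 0)·Q(Period 1) = 64.58×11 + 2.12×198 + 15.26×21 + 4.84×119 + 2.33×53 = 710.38 + 419.76 + 320.46 + 575.96 + 123.49 = 2150.05
Index = 2718.77 / 2150.05 × 100 = 126.4515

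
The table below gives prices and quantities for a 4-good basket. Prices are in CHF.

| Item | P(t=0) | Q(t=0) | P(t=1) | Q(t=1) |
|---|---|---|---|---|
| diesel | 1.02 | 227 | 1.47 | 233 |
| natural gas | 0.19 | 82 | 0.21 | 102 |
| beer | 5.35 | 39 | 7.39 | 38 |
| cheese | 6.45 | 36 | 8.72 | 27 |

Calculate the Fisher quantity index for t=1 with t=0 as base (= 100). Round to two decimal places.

Laspeyres component (base-period weights):
ΣP(t=0)Q(t=1) = 1.02×233 + 0.19×102 + 5.35×38 + 6.45×27 = 237.66 + 19.38 + 203.3 + 174.15 = 634.49
ΣP(t=0)Q(t=0) = 1.02×227 + 0.19×82 + 5.35×39 + 6.45×36 = 231.54 + 15.58 + 208.65 + 232.2 = 687.97
L = 634.49 / 687.97 × 100 = 92.2264
Paasche component (current-period weights):
ΣP(t=1)Q(t=1) = 1.47×233 + 0.21×102 + 7.39×38 + 8.72×27 = 342.51 + 21.42 + 280.82 + 235.44 = 880.19
ΣP(t=1)Q(t=0) = 1.47×227 + 0.21×82 + 7.39×39 + 8.72×36 = 333.69 + 17.22 + 288.21 + 313.92 = 953.04
P = 880.19 / 953.04 × 100 = 92.3560
Fisher = √(L × P) = √(92.2264 × 92.3560) = 92.2912

92.29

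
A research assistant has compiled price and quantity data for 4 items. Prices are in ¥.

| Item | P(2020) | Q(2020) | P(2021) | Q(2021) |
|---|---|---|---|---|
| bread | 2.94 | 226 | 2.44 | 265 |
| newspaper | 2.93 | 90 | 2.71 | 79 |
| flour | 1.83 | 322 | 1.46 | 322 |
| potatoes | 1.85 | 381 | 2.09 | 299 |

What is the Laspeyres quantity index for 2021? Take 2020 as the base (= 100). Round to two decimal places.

96.88

Laspeyres quantity index uses base-period prices as weights.
ΣP(2020)·Q(2021) = 2.94×265 + 2.93×79 + 1.83×322 + 1.85×299 = 779.1 + 231.47 + 589.26 + 553.15 = 2152.98
ΣP(2020)·Q(2020) = 2.94×226 + 2.93×90 + 1.83×322 + 1.85×381 = 664.44 + 263.7 + 589.26 + 704.85 = 2222.25
Index = 2152.98 / 2222.25 × 100 = 96.8829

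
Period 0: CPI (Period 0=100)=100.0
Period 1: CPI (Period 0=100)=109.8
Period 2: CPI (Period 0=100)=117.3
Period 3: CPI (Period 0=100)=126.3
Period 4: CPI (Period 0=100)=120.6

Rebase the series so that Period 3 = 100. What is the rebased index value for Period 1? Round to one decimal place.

86.9

Rebased(Period 1) = 109.8 / 126.3 × 100 = 86.9359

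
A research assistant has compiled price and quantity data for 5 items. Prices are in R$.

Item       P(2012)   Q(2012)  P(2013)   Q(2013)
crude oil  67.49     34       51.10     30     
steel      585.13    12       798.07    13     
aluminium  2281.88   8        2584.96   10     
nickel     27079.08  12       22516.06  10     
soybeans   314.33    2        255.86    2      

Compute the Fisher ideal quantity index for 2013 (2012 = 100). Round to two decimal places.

Laspeyres component (base-period weights):
ΣP(2012)Q(2013) = 67.49×30 + 585.13×13 + 2281.88×10 + 27079.08×10 + 314.33×2 = 2024.7 + 7606.69 + 22818.8 + 270790.8 + 628.66 = 303869.65
ΣP(2012)Q(2012) = 67.49×34 + 585.13×12 + 2281.88×8 + 27079.08×12 + 314.33×2 = 2294.66 + 7021.56 + 18255.04 + 324948.96 + 628.66 = 353148.88
L = 303869.65 / 353148.88 × 100 = 86.0458
Paasche component (current-period weights):
ΣP(2013)Q(2013) = 51.10×30 + 798.07×13 + 2584.96×10 + 22516.06×10 + 255.86×2 = 1533 + 10374.91 + 25849.6 + 225160.6 + 511.72 = 263429.83
ΣP(2013)Q(2012) = 51.10×34 + 798.07×12 + 2584.96×8 + 22516.06×12 + 255.86×2 = 1737.4 + 9576.84 + 20679.68 + 270192.72 + 511.72 = 302698.36
P = 263429.83 / 302698.36 × 100 = 87.0272
Fisher = √(L × P) = √(86.0458 × 87.0272) = 86.5351

86.54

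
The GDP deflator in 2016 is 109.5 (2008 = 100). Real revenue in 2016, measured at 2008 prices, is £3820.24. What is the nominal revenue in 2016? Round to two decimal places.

Nominal = Real × (Index/100) = 3820.24 × (109.5/100)
        = 3820.24 × 1.095 = 4183.1628

4183.16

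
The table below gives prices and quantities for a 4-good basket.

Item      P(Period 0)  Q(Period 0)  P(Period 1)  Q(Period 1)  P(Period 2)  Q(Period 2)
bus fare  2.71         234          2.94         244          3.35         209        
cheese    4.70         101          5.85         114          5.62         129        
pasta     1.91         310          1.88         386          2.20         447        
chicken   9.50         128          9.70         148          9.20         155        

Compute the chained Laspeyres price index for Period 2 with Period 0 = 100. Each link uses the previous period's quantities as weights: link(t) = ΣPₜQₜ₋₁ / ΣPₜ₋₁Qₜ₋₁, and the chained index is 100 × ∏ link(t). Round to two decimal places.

Link Period 0→Period 1:
ΣP(Period 1)Q(Period 0) = 2.94×234 + 5.85×101 + 1.88×310 + 9.70×128 = 687.96 + 590.85 + 582.8 + 1241.6 = 3103.21
ΣP(Period 0)Q(Period 0) = 2.71×234 + 4.70×101 + 1.91×310 + 9.50×128 = 634.14 + 474.7 + 592.1 + 1216 = 2916.94
link = 3103.21/2916.94 = 1.063858
Link Period 1→Period 2:
ΣP(Period 2)Q(Period 1) = 3.35×244 + 5.62×114 + 2.20×386 + 9.20×148 = 817.4 + 640.68 + 849.2 + 1361.6 = 3668.88
ΣP(Period 1)Q(Period 1) = 2.94×244 + 5.85×114 + 1.88×386 + 9.70×148 = 717.36 + 666.9 + 725.68 + 1435.6 = 3545.54
link = 3668.88/3545.54 = 1.034787
Chained index = 100 × 1.063858 × 1.034787 = 110.0867

110.09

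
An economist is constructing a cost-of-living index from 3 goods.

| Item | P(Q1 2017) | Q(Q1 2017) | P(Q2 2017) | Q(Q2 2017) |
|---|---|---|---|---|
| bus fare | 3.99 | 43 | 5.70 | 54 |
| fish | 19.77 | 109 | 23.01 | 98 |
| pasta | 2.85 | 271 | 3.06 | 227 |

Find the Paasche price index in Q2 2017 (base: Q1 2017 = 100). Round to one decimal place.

116.3

Paasche price index uses current-period quantities as weights.
ΣP(Q2 2017)·Q(Q2 2017) = 5.70×54 + 23.01×98 + 3.06×227 = 307.8 + 2254.98 + 694.62 = 3257.4
ΣP(Q1 2017)·Q(Q2 2017) = 3.99×54 + 19.77×98 + 2.85×227 = 215.46 + 1937.46 + 646.95 = 2799.87
Index = 3257.4 / 2799.87 × 100 = 116.3411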